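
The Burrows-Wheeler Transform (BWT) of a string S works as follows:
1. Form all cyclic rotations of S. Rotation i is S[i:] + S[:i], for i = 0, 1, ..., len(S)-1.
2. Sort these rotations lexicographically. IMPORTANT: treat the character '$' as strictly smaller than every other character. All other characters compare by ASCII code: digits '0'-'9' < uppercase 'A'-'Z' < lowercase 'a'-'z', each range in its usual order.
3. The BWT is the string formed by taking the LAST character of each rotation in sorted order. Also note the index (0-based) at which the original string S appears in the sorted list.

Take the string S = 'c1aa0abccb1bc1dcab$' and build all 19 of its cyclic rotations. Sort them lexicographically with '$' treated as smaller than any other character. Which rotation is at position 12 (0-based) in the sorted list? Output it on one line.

Answer: bccb1bc1dcab$c1aa0a

Derivation:
All 19 rotations (rotation i = S[i:]+S[:i]):
  rot[0] = c1aa0abccb1bc1dcab$
  rot[1] = 1aa0abccb1bc1dcab$c
  rot[2] = aa0abccb1bc1dcab$c1
  rot[3] = a0abccb1bc1dcab$c1a
  rot[4] = 0abccb1bc1dcab$c1aa
  rot[5] = abccb1bc1dcab$c1aa0
  rot[6] = bccb1bc1dcab$c1aa0a
  rot[7] = ccb1bc1dcab$c1aa0ab
  rot[8] = cb1bc1dcab$c1aa0abc
  rot[9] = b1bc1dcab$c1aa0abcc
  rot[10] = 1bc1dcab$c1aa0abccb
  rot[11] = bc1dcab$c1aa0abccb1
  rot[12] = c1dcab$c1aa0abccb1b
  rot[13] = 1dcab$c1aa0abccb1bc
  rot[14] = dcab$c1aa0abccb1bc1
  rot[15] = cab$c1aa0abccb1bc1d
  rot[16] = ab$c1aa0abccb1bc1dc
  rot[17] = b$c1aa0abccb1bc1dca
  rot[18] = $c1aa0abccb1bc1dcab
Sorted (with $ < everything):
  sorted[0] = $c1aa0abccb1bc1dcab
  sorted[1] = 0abccb1bc1dcab$c1aa
  sorted[2] = 1aa0abccb1bc1dcab$c
  sorted[3] = 1bc1dcab$c1aa0abccb
  sorted[4] = 1dcab$c1aa0abccb1bc
  sorted[5] = a0abccb1bc1dcab$c1a
  sorted[6] = aa0abccb1bc1dcab$c1
  sorted[7] = ab$c1aa0abccb1bc1dc
  sorted[8] = abccb1bc1dcab$c1aa0
  sorted[9] = b$c1aa0abccb1bc1dca
  sorted[10] = b1bc1dcab$c1aa0abcc
  sorted[11] = bc1dcab$c1aa0abccb1
  sorted[12] = bccb1bc1dcab$c1aa0a
  sorted[13] = c1aa0abccb1bc1dcab$
  sorted[14] = c1dcab$c1aa0abccb1b
  sorted[15] = cab$c1aa0abccb1bc1d
  sorted[16] = cb1bc1dcab$c1aa0abc
  sorted[17] = ccb1bc1dcab$c1aa0ab
  sorted[18] = dcab$c1aa0abccb1bc1
sorted[12] = bccb1bc1dcab$c1aa0a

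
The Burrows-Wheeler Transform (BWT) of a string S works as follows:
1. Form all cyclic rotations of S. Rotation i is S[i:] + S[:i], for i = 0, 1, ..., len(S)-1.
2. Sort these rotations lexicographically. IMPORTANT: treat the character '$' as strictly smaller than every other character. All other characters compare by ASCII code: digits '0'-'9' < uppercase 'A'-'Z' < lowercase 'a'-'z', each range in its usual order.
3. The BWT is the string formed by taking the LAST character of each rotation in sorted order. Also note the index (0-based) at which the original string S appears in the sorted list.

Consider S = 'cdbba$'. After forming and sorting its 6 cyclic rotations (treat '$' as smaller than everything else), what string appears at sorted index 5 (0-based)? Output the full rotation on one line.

Answer: dbba$c

Derivation:
All 6 rotations (rotation i = S[i:]+S[:i]):
  rot[0] = cdbba$
  rot[1] = dbba$c
  rot[2] = bba$cd
  rot[3] = ba$cdb
  rot[4] = a$cdbb
  rot[5] = $cdbba
Sorted (with $ < everything):
  sorted[0] = $cdbba
  sorted[1] = a$cdbb
  sorted[2] = ba$cdb
  sorted[3] = bba$cd
  sorted[4] = cdbba$
  sorted[5] = dbba$c
sorted[5] = dbba$c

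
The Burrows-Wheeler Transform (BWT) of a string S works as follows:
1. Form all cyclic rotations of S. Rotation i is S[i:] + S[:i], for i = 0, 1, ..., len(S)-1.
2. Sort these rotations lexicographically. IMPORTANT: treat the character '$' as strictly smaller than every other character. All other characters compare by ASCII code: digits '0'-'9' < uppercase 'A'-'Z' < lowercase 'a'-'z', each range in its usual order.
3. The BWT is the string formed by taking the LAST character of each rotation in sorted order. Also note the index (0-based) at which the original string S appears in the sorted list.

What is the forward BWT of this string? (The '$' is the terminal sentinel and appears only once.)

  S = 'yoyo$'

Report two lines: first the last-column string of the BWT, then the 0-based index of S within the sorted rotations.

All 5 rotations (rotation i = S[i:]+S[:i]):
  rot[0] = yoyo$
  rot[1] = oyo$y
  rot[2] = yo$yo
  rot[3] = o$yoy
  rot[4] = $yoyo
Sorted (with $ < everything):
  sorted[0] = $yoyo  (last char: 'o')
  sorted[1] = o$yoy  (last char: 'y')
  sorted[2] = oyo$y  (last char: 'y')
  sorted[3] = yo$yo  (last char: 'o')
  sorted[4] = yoyo$  (last char: '$')
Last column: oyyo$
Original string S is at sorted index 4

Answer: oyyo$
4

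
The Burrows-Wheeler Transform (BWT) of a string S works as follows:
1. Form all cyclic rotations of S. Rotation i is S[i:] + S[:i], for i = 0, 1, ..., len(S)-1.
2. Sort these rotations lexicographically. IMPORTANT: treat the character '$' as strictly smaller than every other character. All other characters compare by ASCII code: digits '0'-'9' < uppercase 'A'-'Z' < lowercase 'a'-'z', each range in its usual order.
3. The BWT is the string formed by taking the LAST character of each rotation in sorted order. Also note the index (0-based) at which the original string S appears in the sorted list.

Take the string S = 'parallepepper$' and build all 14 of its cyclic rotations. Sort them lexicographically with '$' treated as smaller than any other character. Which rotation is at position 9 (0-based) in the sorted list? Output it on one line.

All 14 rotations (rotation i = S[i:]+S[:i]):
  rot[0] = parallepepper$
  rot[1] = arallepepper$p
  rot[2] = rallepepper$pa
  rot[3] = allepepper$par
  rot[4] = llepepper$para
  rot[5] = lepepper$paral
  rot[6] = epepper$parall
  rot[7] = pepper$paralle
  rot[8] = epper$parallep
  rot[9] = pper$parallepe
  rot[10] = per$parallepep
  rot[11] = er$parallepepp
  rot[12] = r$parallepeppe
  rot[13] = $parallepepper
Sorted (with $ < everything):
  sorted[0] = $parallepepper
  sorted[1] = allepepper$par
  sorted[2] = arallepepper$p
  sorted[3] = epepper$parall
  sorted[4] = epper$parallep
  sorted[5] = er$parallepepp
  sorted[6] = lepepper$paral
  sorted[7] = llepepper$para
  sorted[8] = parallepepper$
  sorted[9] = pepper$paralle
  sorted[10] = per$parallepep
  sorted[11] = pper$parallepe
  sorted[12] = r$parallepeppe
  sorted[13] = rallepepper$pa
sorted[9] = pepper$paralle

Answer: pepper$paralle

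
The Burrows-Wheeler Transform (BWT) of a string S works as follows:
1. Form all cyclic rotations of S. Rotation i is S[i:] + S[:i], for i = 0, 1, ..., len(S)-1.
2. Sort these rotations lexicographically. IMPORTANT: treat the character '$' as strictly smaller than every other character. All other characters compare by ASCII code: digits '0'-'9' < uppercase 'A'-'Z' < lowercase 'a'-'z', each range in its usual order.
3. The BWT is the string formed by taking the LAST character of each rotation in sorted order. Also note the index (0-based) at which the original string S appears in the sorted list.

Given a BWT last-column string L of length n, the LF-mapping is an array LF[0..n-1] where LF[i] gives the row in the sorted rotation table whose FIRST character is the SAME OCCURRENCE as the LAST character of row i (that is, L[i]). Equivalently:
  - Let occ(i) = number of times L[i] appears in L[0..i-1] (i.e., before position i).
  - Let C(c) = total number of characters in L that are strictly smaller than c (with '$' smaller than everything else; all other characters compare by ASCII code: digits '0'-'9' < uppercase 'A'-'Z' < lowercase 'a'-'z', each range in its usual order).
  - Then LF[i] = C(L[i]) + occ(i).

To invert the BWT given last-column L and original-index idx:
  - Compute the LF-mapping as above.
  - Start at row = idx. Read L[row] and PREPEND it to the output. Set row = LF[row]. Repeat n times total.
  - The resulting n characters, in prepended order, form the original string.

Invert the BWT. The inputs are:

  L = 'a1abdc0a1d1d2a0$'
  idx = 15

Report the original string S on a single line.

LF mapping: 7 3 8 11 13 12 1 9 4 14 5 15 6 10 2 0
Walk LF starting at row 15, prepending L[row]:
  step 1: row=15, L[15]='$', prepend. Next row=LF[15]=0
  step 2: row=0, L[0]='a', prepend. Next row=LF[0]=7
  step 3: row=7, L[7]='a', prepend. Next row=LF[7]=9
  step 4: row=9, L[9]='d', prepend. Next row=LF[9]=14
  step 5: row=14, L[14]='0', prepend. Next row=LF[14]=2
  step 6: row=2, L[2]='a', prepend. Next row=LF[2]=8
  step 7: row=8, L[8]='1', prepend. Next row=LF[8]=4
  step 8: row=4, L[4]='d', prepend. Next row=LF[4]=13
  step 9: row=13, L[13]='a', prepend. Next row=LF[13]=10
  step 10: row=10, L[10]='1', prepend. Next row=LF[10]=5
  step 11: row=5, L[5]='c', prepend. Next row=LF[5]=12
  step 12: row=12, L[12]='2', prepend. Next row=LF[12]=6
  step 13: row=6, L[6]='0', prepend. Next row=LF[6]=1
  step 14: row=1, L[1]='1', prepend. Next row=LF[1]=3
  step 15: row=3, L[3]='b', prepend. Next row=LF[3]=11
  step 16: row=11, L[11]='d', prepend. Next row=LF[11]=15
Reversed output: db102c1ad1a0daa$

Answer: db102c1ad1a0daa$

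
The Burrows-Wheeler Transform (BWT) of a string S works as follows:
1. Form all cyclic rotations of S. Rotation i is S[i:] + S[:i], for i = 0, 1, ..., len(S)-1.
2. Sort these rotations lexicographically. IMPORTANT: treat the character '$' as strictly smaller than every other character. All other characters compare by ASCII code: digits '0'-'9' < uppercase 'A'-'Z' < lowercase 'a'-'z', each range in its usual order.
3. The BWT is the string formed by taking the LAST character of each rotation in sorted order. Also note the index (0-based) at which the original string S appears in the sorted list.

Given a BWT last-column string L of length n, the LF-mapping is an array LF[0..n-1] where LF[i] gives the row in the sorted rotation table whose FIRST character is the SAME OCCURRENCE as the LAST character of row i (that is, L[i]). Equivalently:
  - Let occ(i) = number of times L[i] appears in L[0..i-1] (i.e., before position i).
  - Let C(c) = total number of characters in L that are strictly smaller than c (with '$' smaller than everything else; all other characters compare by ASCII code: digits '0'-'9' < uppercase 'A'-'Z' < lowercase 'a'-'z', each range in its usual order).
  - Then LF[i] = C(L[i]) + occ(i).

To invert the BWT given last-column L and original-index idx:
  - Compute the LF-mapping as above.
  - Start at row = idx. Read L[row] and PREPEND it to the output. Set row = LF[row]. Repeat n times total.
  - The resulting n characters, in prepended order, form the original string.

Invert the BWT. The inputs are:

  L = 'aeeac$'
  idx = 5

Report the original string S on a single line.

Answer: eacea$

Derivation:
LF mapping: 1 4 5 2 3 0
Walk LF starting at row 5, prepending L[row]:
  step 1: row=5, L[5]='$', prepend. Next row=LF[5]=0
  step 2: row=0, L[0]='a', prepend. Next row=LF[0]=1
  step 3: row=1, L[1]='e', prepend. Next row=LF[1]=4
  step 4: row=4, L[4]='c', prepend. Next row=LF[4]=3
  step 5: row=3, L[3]='a', prepend. Next row=LF[3]=2
  step 6: row=2, L[2]='e', prepend. Next row=LF[2]=5
Reversed output: eacea$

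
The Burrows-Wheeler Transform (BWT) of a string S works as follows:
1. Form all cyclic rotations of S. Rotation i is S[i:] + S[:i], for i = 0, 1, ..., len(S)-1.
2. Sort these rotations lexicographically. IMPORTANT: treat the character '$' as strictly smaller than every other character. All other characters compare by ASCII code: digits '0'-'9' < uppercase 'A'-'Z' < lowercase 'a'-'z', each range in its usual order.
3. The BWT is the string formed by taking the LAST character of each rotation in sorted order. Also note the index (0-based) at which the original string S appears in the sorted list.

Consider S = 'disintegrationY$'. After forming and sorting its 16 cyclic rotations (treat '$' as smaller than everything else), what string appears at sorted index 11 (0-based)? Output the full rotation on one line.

Answer: onY$disintegrati

Derivation:
All 16 rotations (rotation i = S[i:]+S[:i]):
  rot[0] = disintegrationY$
  rot[1] = isintegrationY$d
  rot[2] = sintegrationY$di
  rot[3] = integrationY$dis
  rot[4] = ntegrationY$disi
  rot[5] = tegrationY$disin
  rot[6] = egrationY$disint
  rot[7] = grationY$disinte
  rot[8] = rationY$disinteg
  rot[9] = ationY$disintegr
  rot[10] = tionY$disintegra
  rot[11] = ionY$disintegrat
  rot[12] = onY$disintegrati
  rot[13] = nY$disintegratio
  rot[14] = Y$disintegration
  rot[15] = $disintegrationY
Sorted (with $ < everything):
  sorted[0] = $disintegrationY
  sorted[1] = Y$disintegration
  sorted[2] = ationY$disintegr
  sorted[3] = disintegrationY$
  sorted[4] = egrationY$disint
  sorted[5] = grationY$disinte
  sorted[6] = integrationY$dis
  sorted[7] = ionY$disintegrat
  sorted[8] = isintegrationY$d
  sorted[9] = nY$disintegratio
  sorted[10] = ntegrationY$disi
  sorted[11] = onY$disintegrati
  sorted[12] = rationY$disinteg
  sorted[13] = sintegrationY$di
  sorted[14] = tegrationY$disin
  sorted[15] = tionY$disintegra
sorted[11] = onY$disintegrati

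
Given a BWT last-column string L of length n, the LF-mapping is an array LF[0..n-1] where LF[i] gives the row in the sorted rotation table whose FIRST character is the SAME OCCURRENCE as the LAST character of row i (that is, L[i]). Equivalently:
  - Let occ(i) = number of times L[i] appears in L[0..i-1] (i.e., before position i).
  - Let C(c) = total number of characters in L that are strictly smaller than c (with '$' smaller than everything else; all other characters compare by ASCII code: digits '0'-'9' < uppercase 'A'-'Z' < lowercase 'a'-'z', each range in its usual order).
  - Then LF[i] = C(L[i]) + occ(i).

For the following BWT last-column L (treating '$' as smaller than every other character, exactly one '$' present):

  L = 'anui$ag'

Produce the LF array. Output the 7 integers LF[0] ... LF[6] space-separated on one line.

Char counts: '$':1, 'a':2, 'g':1, 'i':1, 'n':1, 'u':1
C (first-col start): C('$')=0, C('a')=1, C('g')=3, C('i')=4, C('n')=5, C('u')=6
L[0]='a': occ=0, LF[0]=C('a')+0=1+0=1
L[1]='n': occ=0, LF[1]=C('n')+0=5+0=5
L[2]='u': occ=0, LF[2]=C('u')+0=6+0=6
L[3]='i': occ=0, LF[3]=C('i')+0=4+0=4
L[4]='$': occ=0, LF[4]=C('$')+0=0+0=0
L[5]='a': occ=1, LF[5]=C('a')+1=1+1=2
L[6]='g': occ=0, LF[6]=C('g')+0=3+0=3

Answer: 1 5 6 4 0 2 3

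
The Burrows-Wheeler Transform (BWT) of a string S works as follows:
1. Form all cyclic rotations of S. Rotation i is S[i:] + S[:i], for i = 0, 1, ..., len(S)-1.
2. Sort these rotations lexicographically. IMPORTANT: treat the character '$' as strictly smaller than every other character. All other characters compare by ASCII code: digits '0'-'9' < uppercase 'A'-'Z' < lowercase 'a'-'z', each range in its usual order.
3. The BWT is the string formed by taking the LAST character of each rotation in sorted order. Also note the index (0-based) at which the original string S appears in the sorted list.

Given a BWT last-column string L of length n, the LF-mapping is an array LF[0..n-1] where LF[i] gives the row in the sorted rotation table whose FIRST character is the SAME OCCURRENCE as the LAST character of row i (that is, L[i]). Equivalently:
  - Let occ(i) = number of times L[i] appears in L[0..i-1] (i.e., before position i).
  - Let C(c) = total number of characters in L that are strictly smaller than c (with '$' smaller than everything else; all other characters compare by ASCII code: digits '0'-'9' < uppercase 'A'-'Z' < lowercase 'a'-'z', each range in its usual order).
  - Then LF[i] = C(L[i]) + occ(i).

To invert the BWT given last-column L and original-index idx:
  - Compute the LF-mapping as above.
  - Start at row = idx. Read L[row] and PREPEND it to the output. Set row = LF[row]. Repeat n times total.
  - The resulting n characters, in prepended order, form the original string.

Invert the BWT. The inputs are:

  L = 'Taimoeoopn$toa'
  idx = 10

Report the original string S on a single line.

Answer: onomatopoeiaT$

Derivation:
LF mapping: 1 2 5 6 8 4 9 10 12 7 0 13 11 3
Walk LF starting at row 10, prepending L[row]:
  step 1: row=10, L[10]='$', prepend. Next row=LF[10]=0
  step 2: row=0, L[0]='T', prepend. Next row=LF[0]=1
  step 3: row=1, L[1]='a', prepend. Next row=LF[1]=2
  step 4: row=2, L[2]='i', prepend. Next row=LF[2]=5
  step 5: row=5, L[5]='e', prepend. Next row=LF[5]=4
  step 6: row=4, L[4]='o', prepend. Next row=LF[4]=8
  step 7: row=8, L[8]='p', prepend. Next row=LF[8]=12
  step 8: row=12, L[12]='o', prepend. Next row=LF[12]=11
  step 9: row=11, L[11]='t', prepend. Next row=LF[11]=13
  step 10: row=13, L[13]='a', prepend. Next row=LF[13]=3
  step 11: row=3, L[3]='m', prepend. Next row=LF[3]=6
  step 12: row=6, L[6]='o', prepend. Next row=LF[6]=9
  step 13: row=9, L[9]='n', prepend. Next row=LF[9]=7
  step 14: row=7, L[7]='o', prepend. Next row=LF[7]=10
Reversed output: onomatopoeiaT$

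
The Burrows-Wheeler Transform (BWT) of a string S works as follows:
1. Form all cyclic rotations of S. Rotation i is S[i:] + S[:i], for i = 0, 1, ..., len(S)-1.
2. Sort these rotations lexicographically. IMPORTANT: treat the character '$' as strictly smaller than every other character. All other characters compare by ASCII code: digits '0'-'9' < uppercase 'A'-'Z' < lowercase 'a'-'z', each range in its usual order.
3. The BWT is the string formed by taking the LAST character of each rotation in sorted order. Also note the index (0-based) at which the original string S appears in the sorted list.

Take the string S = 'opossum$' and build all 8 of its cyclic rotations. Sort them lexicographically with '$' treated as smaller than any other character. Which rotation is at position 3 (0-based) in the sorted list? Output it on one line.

All 8 rotations (rotation i = S[i:]+S[:i]):
  rot[0] = opossum$
  rot[1] = possum$o
  rot[2] = ossum$op
  rot[3] = ssum$opo
  rot[4] = sum$opos
  rot[5] = um$oposs
  rot[6] = m$opossu
  rot[7] = $opossum
Sorted (with $ < everything):
  sorted[0] = $opossum
  sorted[1] = m$opossu
  sorted[2] = opossum$
  sorted[3] = ossum$op
  sorted[4] = possum$o
  sorted[5] = ssum$opo
  sorted[6] = sum$opos
  sorted[7] = um$oposs
sorted[3] = ossum$op

Answer: ossum$op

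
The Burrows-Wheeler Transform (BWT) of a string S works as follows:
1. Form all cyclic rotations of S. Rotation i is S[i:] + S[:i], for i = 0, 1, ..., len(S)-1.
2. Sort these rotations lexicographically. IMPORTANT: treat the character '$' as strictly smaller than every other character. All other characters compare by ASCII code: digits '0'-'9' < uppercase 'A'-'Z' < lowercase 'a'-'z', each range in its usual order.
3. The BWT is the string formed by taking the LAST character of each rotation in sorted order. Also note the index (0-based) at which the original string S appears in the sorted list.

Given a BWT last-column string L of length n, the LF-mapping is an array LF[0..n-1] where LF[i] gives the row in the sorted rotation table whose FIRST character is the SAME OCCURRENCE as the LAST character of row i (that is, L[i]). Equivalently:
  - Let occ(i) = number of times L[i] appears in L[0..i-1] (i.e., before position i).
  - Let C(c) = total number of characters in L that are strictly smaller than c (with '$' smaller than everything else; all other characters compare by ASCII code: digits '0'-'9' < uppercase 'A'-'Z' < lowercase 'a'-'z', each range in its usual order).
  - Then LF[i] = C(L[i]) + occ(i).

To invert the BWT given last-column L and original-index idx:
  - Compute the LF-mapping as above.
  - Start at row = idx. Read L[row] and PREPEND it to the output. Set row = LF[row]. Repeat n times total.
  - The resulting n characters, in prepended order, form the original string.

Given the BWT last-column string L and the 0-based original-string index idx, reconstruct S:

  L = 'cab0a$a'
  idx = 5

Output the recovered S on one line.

LF mapping: 6 2 5 1 3 0 4
Walk LF starting at row 5, prepending L[row]:
  step 1: row=5, L[5]='$', prepend. Next row=LF[5]=0
  step 2: row=0, L[0]='c', prepend. Next row=LF[0]=6
  step 3: row=6, L[6]='a', prepend. Next row=LF[6]=4
  step 4: row=4, L[4]='a', prepend. Next row=LF[4]=3
  step 5: row=3, L[3]='0', prepend. Next row=LF[3]=1
  step 6: row=1, L[1]='a', prepend. Next row=LF[1]=2
  step 7: row=2, L[2]='b', prepend. Next row=LF[2]=5
Reversed output: ba0aac$

Answer: ba0aac$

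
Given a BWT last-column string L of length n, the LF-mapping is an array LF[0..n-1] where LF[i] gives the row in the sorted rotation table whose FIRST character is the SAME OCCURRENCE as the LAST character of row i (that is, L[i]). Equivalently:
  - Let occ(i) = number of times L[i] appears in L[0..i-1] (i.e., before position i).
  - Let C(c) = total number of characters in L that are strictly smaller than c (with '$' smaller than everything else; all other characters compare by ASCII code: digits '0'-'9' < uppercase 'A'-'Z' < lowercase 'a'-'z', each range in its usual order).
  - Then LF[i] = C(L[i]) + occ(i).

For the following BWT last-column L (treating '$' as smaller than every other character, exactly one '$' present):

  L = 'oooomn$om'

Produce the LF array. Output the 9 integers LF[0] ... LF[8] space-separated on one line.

Char counts: '$':1, 'm':2, 'n':1, 'o':5
C (first-col start): C('$')=0, C('m')=1, C('n')=3, C('o')=4
L[0]='o': occ=0, LF[0]=C('o')+0=4+0=4
L[1]='o': occ=1, LF[1]=C('o')+1=4+1=5
L[2]='o': occ=2, LF[2]=C('o')+2=4+2=6
L[3]='o': occ=3, LF[3]=C('o')+3=4+3=7
L[4]='m': occ=0, LF[4]=C('m')+0=1+0=1
L[5]='n': occ=0, LF[5]=C('n')+0=3+0=3
L[6]='$': occ=0, LF[6]=C('$')+0=0+0=0
L[7]='o': occ=4, LF[7]=C('o')+4=4+4=8
L[8]='m': occ=1, LF[8]=C('m')+1=1+1=2

Answer: 4 5 6 7 1 3 0 8 2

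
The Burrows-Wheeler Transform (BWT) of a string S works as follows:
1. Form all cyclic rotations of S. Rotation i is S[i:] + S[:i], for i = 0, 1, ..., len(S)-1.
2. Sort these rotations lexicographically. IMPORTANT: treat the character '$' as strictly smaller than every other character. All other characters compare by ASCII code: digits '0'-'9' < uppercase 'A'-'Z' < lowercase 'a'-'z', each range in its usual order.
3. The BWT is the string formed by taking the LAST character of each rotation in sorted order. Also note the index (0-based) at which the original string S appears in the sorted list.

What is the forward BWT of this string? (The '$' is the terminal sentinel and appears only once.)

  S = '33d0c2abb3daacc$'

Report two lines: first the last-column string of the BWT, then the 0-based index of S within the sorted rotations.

Answer: cdc$3bd2abac0a33
3

Derivation:
All 16 rotations (rotation i = S[i:]+S[:i]):
  rot[0] = 33d0c2abb3daacc$
  rot[1] = 3d0c2abb3daacc$3
  rot[2] = d0c2abb3daacc$33
  rot[3] = 0c2abb3daacc$33d
  rot[4] = c2abb3daacc$33d0
  rot[5] = 2abb3daacc$33d0c
  rot[6] = abb3daacc$33d0c2
  rot[7] = bb3daacc$33d0c2a
  rot[8] = b3daacc$33d0c2ab
  rot[9] = 3daacc$33d0c2abb
  rot[10] = daacc$33d0c2abb3
  rot[11] = aacc$33d0c2abb3d
  rot[12] = acc$33d0c2abb3da
  rot[13] = cc$33d0c2abb3daa
  rot[14] = c$33d0c2abb3daac
  rot[15] = $33d0c2abb3daacc
Sorted (with $ < everything):
  sorted[0] = $33d0c2abb3daacc  (last char: 'c')
  sorted[1] = 0c2abb3daacc$33d  (last char: 'd')
  sorted[2] = 2abb3daacc$33d0c  (last char: 'c')
  sorted[3] = 33d0c2abb3daacc$  (last char: '$')
  sorted[4] = 3d0c2abb3daacc$3  (last char: '3')
  sorted[5] = 3daacc$33d0c2abb  (last char: 'b')
  sorted[6] = aacc$33d0c2abb3d  (last char: 'd')
  sorted[7] = abb3daacc$33d0c2  (last char: '2')
  sorted[8] = acc$33d0c2abb3da  (last char: 'a')
  sorted[9] = b3daacc$33d0c2ab  (last char: 'b')
  sorted[10] = bb3daacc$33d0c2a  (last char: 'a')
  sorted[11] = c$33d0c2abb3daac  (last char: 'c')
  sorted[12] = c2abb3daacc$33d0  (last char: '0')
  sorted[13] = cc$33d0c2abb3daa  (last char: 'a')
  sorted[14] = d0c2abb3daacc$33  (last char: '3')
  sorted[15] = daacc$33d0c2abb3  (last char: '3')
Last column: cdc$3bd2abac0a33
Original string S is at sorted index 3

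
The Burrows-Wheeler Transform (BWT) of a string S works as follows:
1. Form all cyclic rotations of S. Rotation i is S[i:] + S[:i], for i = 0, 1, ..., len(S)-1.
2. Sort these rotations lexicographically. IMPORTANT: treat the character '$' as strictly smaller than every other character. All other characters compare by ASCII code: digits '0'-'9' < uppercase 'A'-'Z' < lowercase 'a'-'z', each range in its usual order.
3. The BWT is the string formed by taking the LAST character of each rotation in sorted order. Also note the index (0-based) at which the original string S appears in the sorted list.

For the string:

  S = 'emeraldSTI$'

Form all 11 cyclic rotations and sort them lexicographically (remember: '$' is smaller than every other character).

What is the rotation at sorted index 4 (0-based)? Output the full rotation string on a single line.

Answer: aldSTI$emer

Derivation:
All 11 rotations (rotation i = S[i:]+S[:i]):
  rot[0] = emeraldSTI$
  rot[1] = meraldSTI$e
  rot[2] = eraldSTI$em
  rot[3] = raldSTI$eme
  rot[4] = aldSTI$emer
  rot[5] = ldSTI$emera
  rot[6] = dSTI$emeral
  rot[7] = STI$emerald
  rot[8] = TI$emeraldS
  rot[9] = I$emeraldST
  rot[10] = $emeraldSTI
Sorted (with $ < everything):
  sorted[0] = $emeraldSTI
  sorted[1] = I$emeraldST
  sorted[2] = STI$emerald
  sorted[3] = TI$emeraldS
  sorted[4] = aldSTI$emer
  sorted[5] = dSTI$emeral
  sorted[6] = emeraldSTI$
  sorted[7] = eraldSTI$em
  sorted[8] = ldSTI$emera
  sorted[9] = meraldSTI$e
  sorted[10] = raldSTI$eme
sorted[4] = aldSTI$emer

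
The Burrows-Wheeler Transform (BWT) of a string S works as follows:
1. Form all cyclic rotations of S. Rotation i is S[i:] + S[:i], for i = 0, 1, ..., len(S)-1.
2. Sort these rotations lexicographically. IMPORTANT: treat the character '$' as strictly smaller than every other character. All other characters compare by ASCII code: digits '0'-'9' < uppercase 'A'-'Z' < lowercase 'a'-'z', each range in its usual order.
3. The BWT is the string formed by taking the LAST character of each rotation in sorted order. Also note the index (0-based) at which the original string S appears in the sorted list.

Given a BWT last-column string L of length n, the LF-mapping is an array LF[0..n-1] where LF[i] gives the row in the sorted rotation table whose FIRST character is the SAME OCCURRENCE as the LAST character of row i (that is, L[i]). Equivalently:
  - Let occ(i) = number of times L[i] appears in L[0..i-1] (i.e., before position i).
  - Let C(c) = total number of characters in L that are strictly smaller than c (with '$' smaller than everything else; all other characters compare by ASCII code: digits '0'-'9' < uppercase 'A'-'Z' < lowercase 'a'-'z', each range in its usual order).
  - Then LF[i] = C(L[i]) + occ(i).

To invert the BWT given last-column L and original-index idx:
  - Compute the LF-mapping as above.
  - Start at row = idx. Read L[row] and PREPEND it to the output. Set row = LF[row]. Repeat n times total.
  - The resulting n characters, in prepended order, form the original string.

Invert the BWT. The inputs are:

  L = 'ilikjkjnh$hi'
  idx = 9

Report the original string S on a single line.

Answer: kinjjihlhki$

Derivation:
LF mapping: 3 10 4 8 6 9 7 11 1 0 2 5
Walk LF starting at row 9, prepending L[row]:
  step 1: row=9, L[9]='$', prepend. Next row=LF[9]=0
  step 2: row=0, L[0]='i', prepend. Next row=LF[0]=3
  step 3: row=3, L[3]='k', prepend. Next row=LF[3]=8
  step 4: row=8, L[8]='h', prepend. Next row=LF[8]=1
  step 5: row=1, L[1]='l', prepend. Next row=LF[1]=10
  step 6: row=10, L[10]='h', prepend. Next row=LF[10]=2
  step 7: row=2, L[2]='i', prepend. Next row=LF[2]=4
  step 8: row=4, L[4]='j', prepend. Next row=LF[4]=6
  step 9: row=6, L[6]='j', prepend. Next row=LF[6]=7
  step 10: row=7, L[7]='n', prepend. Next row=LF[7]=11
  step 11: row=11, L[11]='i', prepend. Next row=LF[11]=5
  step 12: row=5, L[5]='k', prepend. Next row=LF[5]=9
Reversed output: kinjjihlhki$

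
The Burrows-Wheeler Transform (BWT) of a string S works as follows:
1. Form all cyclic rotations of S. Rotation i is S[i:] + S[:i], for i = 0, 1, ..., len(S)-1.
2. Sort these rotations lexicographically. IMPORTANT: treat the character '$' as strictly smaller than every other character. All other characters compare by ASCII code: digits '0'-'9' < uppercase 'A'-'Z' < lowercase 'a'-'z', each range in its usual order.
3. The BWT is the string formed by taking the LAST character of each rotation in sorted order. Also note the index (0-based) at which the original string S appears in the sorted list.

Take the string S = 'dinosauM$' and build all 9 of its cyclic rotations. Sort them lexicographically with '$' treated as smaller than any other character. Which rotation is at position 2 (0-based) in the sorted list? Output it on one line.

All 9 rotations (rotation i = S[i:]+S[:i]):
  rot[0] = dinosauM$
  rot[1] = inosauM$d
  rot[2] = nosauM$di
  rot[3] = osauM$din
  rot[4] = sauM$dino
  rot[5] = auM$dinos
  rot[6] = uM$dinosa
  rot[7] = M$dinosau
  rot[8] = $dinosauM
Sorted (with $ < everything):
  sorted[0] = $dinosauM
  sorted[1] = M$dinosau
  sorted[2] = auM$dinos
  sorted[3] = dinosauM$
  sorted[4] = inosauM$d
  sorted[5] = nosauM$di
  sorted[6] = osauM$din
  sorted[7] = sauM$dino
  sorted[8] = uM$dinosa
sorted[2] = auM$dinos

Answer: auM$dinos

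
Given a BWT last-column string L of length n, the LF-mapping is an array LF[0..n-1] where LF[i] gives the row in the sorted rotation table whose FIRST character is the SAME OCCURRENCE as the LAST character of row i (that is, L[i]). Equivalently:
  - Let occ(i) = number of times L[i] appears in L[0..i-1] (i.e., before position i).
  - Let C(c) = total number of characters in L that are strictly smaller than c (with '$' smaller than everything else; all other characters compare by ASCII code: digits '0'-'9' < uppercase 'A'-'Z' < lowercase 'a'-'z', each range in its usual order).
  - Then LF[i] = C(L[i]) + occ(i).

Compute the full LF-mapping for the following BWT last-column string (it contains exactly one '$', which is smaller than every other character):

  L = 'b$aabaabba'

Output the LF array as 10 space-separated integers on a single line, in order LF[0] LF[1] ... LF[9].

Answer: 6 0 1 2 7 3 4 8 9 5

Derivation:
Char counts: '$':1, 'a':5, 'b':4
C (first-col start): C('$')=0, C('a')=1, C('b')=6
L[0]='b': occ=0, LF[0]=C('b')+0=6+0=6
L[1]='$': occ=0, LF[1]=C('$')+0=0+0=0
L[2]='a': occ=0, LF[2]=C('a')+0=1+0=1
L[3]='a': occ=1, LF[3]=C('a')+1=1+1=2
L[4]='b': occ=1, LF[4]=C('b')+1=6+1=7
L[5]='a': occ=2, LF[5]=C('a')+2=1+2=3
L[6]='a': occ=3, LF[6]=C('a')+3=1+3=4
L[7]='b': occ=2, LF[7]=C('b')+2=6+2=8
L[8]='b': occ=3, LF[8]=C('b')+3=6+3=9
L[9]='a': occ=4, LF[9]=C('a')+4=1+4=5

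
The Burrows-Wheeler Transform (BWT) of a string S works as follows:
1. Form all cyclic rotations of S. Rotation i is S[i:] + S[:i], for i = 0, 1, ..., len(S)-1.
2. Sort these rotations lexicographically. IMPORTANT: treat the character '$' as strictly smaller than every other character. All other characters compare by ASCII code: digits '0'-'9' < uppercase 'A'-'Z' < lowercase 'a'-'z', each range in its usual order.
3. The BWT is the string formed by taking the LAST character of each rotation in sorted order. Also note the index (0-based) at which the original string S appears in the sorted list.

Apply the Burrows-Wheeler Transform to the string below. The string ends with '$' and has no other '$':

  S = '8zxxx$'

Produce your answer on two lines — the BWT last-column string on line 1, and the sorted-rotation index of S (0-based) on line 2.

Answer: x$xxz8
1

Derivation:
All 6 rotations (rotation i = S[i:]+S[:i]):
  rot[0] = 8zxxx$
  rot[1] = zxxx$8
  rot[2] = xxx$8z
  rot[3] = xx$8zx
  rot[4] = x$8zxx
  rot[5] = $8zxxx
Sorted (with $ < everything):
  sorted[0] = $8zxxx  (last char: 'x')
  sorted[1] = 8zxxx$  (last char: '$')
  sorted[2] = x$8zxx  (last char: 'x')
  sorted[3] = xx$8zx  (last char: 'x')
  sorted[4] = xxx$8z  (last char: 'z')
  sorted[5] = zxxx$8  (last char: '8')
Last column: x$xxz8
Original string S is at sorted index 1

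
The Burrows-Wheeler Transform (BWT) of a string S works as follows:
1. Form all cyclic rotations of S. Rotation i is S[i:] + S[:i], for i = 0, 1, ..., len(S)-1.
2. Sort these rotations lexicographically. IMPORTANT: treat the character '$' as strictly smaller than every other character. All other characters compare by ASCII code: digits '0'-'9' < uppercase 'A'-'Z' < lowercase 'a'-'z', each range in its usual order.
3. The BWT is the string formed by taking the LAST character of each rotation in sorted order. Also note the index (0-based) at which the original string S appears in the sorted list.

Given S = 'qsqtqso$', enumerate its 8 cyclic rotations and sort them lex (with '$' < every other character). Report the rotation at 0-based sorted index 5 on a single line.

Answer: so$qsqtq

Derivation:
All 8 rotations (rotation i = S[i:]+S[:i]):
  rot[0] = qsqtqso$
  rot[1] = sqtqso$q
  rot[2] = qtqso$qs
  rot[3] = tqso$qsq
  rot[4] = qso$qsqt
  rot[5] = so$qsqtq
  rot[6] = o$qsqtqs
  rot[7] = $qsqtqso
Sorted (with $ < everything):
  sorted[0] = $qsqtqso
  sorted[1] = o$qsqtqs
  sorted[2] = qso$qsqt
  sorted[3] = qsqtqso$
  sorted[4] = qtqso$qs
  sorted[5] = so$qsqtq
  sorted[6] = sqtqso$q
  sorted[7] = tqso$qsq
sorted[5] = so$qsqtq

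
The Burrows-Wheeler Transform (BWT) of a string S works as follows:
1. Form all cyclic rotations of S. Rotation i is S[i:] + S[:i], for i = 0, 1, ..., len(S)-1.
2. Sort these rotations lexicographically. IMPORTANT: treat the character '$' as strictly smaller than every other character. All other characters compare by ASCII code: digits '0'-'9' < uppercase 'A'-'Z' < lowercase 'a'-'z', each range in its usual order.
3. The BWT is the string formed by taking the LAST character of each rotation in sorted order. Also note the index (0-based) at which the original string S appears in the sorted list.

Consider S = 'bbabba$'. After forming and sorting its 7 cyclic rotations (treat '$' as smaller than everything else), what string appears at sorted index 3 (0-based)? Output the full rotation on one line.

Answer: ba$bbab

Derivation:
All 7 rotations (rotation i = S[i:]+S[:i]):
  rot[0] = bbabba$
  rot[1] = babba$b
  rot[2] = abba$bb
  rot[3] = bba$bba
  rot[4] = ba$bbab
  rot[5] = a$bbabb
  rot[6] = $bbabba
Sorted (with $ < everything):
  sorted[0] = $bbabba
  sorted[1] = a$bbabb
  sorted[2] = abba$bb
  sorted[3] = ba$bbab
  sorted[4] = babba$b
  sorted[5] = bba$bba
  sorted[6] = bbabba$
sorted[3] = ba$bbab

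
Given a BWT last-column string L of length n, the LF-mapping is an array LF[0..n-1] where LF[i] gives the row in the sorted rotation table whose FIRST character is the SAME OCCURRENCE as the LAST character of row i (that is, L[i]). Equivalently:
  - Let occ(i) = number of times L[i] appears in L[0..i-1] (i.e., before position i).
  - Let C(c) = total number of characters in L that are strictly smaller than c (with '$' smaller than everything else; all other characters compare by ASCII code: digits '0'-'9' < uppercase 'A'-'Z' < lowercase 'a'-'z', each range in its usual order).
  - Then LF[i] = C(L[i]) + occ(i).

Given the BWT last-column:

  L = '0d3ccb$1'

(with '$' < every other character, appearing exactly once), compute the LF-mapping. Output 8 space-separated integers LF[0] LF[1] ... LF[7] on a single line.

Char counts: '$':1, '0':1, '1':1, '3':1, 'b':1, 'c':2, 'd':1
C (first-col start): C('$')=0, C('0')=1, C('1')=2, C('3')=3, C('b')=4, C('c')=5, C('d')=7
L[0]='0': occ=0, LF[0]=C('0')+0=1+0=1
L[1]='d': occ=0, LF[1]=C('d')+0=7+0=7
L[2]='3': occ=0, LF[2]=C('3')+0=3+0=3
L[3]='c': occ=0, LF[3]=C('c')+0=5+0=5
L[4]='c': occ=1, LF[4]=C('c')+1=5+1=6
L[5]='b': occ=0, LF[5]=C('b')+0=4+0=4
L[6]='$': occ=0, LF[6]=C('$')+0=0+0=0
L[7]='1': occ=0, LF[7]=C('1')+0=2+0=2

Answer: 1 7 3 5 6 4 0 2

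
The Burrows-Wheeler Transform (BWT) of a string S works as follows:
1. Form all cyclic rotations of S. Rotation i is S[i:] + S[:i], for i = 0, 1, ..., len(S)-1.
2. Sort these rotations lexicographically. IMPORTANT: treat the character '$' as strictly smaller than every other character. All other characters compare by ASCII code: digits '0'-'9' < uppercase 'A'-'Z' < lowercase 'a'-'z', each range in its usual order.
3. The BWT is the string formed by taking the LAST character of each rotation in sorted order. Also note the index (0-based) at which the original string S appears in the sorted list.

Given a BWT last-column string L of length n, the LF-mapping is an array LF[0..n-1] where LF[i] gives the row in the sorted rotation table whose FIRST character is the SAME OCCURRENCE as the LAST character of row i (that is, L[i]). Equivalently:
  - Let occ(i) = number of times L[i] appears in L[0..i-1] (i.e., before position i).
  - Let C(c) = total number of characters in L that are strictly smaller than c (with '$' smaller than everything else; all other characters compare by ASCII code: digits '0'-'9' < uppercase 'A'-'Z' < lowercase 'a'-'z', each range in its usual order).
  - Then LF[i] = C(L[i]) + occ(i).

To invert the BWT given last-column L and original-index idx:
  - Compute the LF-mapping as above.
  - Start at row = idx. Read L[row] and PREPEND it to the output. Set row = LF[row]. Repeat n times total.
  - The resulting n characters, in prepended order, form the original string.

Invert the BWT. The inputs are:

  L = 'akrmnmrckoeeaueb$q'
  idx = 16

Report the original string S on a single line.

Answer: remembrancequokka$

Derivation:
LF mapping: 1 8 15 10 12 11 16 4 9 13 5 6 2 17 7 3 0 14
Walk LF starting at row 16, prepending L[row]:
  step 1: row=16, L[16]='$', prepend. Next row=LF[16]=0
  step 2: row=0, L[0]='a', prepend. Next row=LF[0]=1
  step 3: row=1, L[1]='k', prepend. Next row=LF[1]=8
  step 4: row=8, L[8]='k', prepend. Next row=LF[8]=9
  step 5: row=9, L[9]='o', prepend. Next row=LF[9]=13
  step 6: row=13, L[13]='u', prepend. Next row=LF[13]=17
  step 7: row=17, L[17]='q', prepend. Next row=LF[17]=14
  step 8: row=14, L[14]='e', prepend. Next row=LF[14]=7
  step 9: row=7, L[7]='c', prepend. Next row=LF[7]=4
  step 10: row=4, L[4]='n', prepend. Next row=LF[4]=12
  step 11: row=12, L[12]='a', prepend. Next row=LF[12]=2
  step 12: row=2, L[2]='r', prepend. Next row=LF[2]=15
  step 13: row=15, L[15]='b', prepend. Next row=LF[15]=3
  step 14: row=3, L[3]='m', prepend. Next row=LF[3]=10
  step 15: row=10, L[10]='e', prepend. Next row=LF[10]=5
  step 16: row=5, L[5]='m', prepend. Next row=LF[5]=11
  step 17: row=11, L[11]='e', prepend. Next row=LF[11]=6
  step 18: row=6, L[6]='r', prepend. Next row=LF[6]=16
Reversed output: remembrancequokka$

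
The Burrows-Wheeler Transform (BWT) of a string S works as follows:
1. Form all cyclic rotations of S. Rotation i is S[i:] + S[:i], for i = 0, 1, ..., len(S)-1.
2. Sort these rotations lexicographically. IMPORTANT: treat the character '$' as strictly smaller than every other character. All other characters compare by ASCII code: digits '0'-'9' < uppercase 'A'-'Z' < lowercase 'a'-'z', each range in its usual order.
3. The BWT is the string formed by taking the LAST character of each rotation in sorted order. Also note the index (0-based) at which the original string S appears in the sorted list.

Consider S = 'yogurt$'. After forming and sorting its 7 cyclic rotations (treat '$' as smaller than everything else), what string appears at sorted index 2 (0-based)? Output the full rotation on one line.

All 7 rotations (rotation i = S[i:]+S[:i]):
  rot[0] = yogurt$
  rot[1] = ogurt$y
  rot[2] = gurt$yo
  rot[3] = urt$yog
  rot[4] = rt$yogu
  rot[5] = t$yogur
  rot[6] = $yogurt
Sorted (with $ < everything):
  sorted[0] = $yogurt
  sorted[1] = gurt$yo
  sorted[2] = ogurt$y
  sorted[3] = rt$yogu
  sorted[4] = t$yogur
  sorted[5] = urt$yog
  sorted[6] = yogurt$
sorted[2] = ogurt$y

Answer: ogurt$y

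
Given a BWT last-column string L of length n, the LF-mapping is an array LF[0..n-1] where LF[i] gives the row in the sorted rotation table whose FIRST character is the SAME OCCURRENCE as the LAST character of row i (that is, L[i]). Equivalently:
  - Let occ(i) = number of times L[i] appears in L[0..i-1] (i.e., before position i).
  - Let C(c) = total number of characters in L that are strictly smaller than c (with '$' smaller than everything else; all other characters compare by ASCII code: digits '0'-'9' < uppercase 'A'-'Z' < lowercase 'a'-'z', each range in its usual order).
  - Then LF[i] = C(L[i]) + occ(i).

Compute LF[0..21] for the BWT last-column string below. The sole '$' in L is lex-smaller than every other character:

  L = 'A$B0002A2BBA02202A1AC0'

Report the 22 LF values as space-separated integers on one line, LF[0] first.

Char counts: '$':1, '0':6, '1':1, '2':5, 'A':5, 'B':3, 'C':1
C (first-col start): C('$')=0, C('0')=1, C('1')=7, C('2')=8, C('A')=13, C('B')=18, C('C')=21
L[0]='A': occ=0, LF[0]=C('A')+0=13+0=13
L[1]='$': occ=0, LF[1]=C('$')+0=0+0=0
L[2]='B': occ=0, LF[2]=C('B')+0=18+0=18
L[3]='0': occ=0, LF[3]=C('0')+0=1+0=1
L[4]='0': occ=1, LF[4]=C('0')+1=1+1=2
L[5]='0': occ=2, LF[5]=C('0')+2=1+2=3
L[6]='2': occ=0, LF[6]=C('2')+0=8+0=8
L[7]='A': occ=1, LF[7]=C('A')+1=13+1=14
L[8]='2': occ=1, LF[8]=C('2')+1=8+1=9
L[9]='B': occ=1, LF[9]=C('B')+1=18+1=19
L[10]='B': occ=2, LF[10]=C('B')+2=18+2=20
L[11]='A': occ=2, LF[11]=C('A')+2=13+2=15
L[12]='0': occ=3, LF[12]=C('0')+3=1+3=4
L[13]='2': occ=2, LF[13]=C('2')+2=8+2=10
L[14]='2': occ=3, LF[14]=C('2')+3=8+3=11
L[15]='0': occ=4, LF[15]=C('0')+4=1+4=5
L[16]='2': occ=4, LF[16]=C('2')+4=8+4=12
L[17]='A': occ=3, LF[17]=C('A')+3=13+3=16
L[18]='1': occ=0, LF[18]=C('1')+0=7+0=7
L[19]='A': occ=4, LF[19]=C('A')+4=13+4=17
L[20]='C': occ=0, LF[20]=C('C')+0=21+0=21
L[21]='0': occ=5, LF[21]=C('0')+5=1+5=6

Answer: 13 0 18 1 2 3 8 14 9 19 20 15 4 10 11 5 12 16 7 17 21 6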